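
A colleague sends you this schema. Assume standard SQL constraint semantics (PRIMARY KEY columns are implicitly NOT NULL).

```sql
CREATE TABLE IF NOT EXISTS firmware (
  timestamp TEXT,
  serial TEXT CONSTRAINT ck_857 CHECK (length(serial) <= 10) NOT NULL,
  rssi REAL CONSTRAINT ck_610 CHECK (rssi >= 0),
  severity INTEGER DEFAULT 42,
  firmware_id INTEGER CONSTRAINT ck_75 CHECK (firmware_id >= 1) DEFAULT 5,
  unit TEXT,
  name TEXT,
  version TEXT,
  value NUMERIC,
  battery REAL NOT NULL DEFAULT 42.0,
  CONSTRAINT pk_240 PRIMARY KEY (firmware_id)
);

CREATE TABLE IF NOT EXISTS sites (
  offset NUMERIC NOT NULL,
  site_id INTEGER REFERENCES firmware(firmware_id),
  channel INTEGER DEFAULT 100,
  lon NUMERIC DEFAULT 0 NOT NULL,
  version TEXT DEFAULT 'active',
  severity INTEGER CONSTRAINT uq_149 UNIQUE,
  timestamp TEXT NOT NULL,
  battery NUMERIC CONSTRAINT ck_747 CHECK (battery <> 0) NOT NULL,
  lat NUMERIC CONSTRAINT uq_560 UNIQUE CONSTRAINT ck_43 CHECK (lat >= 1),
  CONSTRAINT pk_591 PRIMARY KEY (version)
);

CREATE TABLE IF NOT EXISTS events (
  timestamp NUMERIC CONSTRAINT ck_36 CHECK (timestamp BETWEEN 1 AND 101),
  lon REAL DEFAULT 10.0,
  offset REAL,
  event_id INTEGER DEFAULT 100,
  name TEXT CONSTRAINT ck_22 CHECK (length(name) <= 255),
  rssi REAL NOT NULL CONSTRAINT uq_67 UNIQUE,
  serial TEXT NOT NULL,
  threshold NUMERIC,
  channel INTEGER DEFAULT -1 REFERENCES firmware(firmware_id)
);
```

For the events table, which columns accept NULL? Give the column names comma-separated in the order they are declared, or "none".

- timestamp: CHECK does not forbid NULL (a CHECK constraint passes when its expression is NULL) → nullable.
- lon: DEFAULT only fills an omitted column; an explicit NULL is still allowed → nullable.
- offset: no NOT NULL constraint applies → nullable.
- event_id: DEFAULT only fills an omitted column; an explicit NULL is still allowed → nullable.
- name: CHECK does not forbid NULL (a CHECK constraint passes when its expression is NULL) → nullable.
- rssi: declared NOT NULL → not nullable.
- serial: declared NOT NULL → not nullable.
- threshold: no NOT NULL constraint applies → nullable.
- channel: a foreign key column may be NULL unless separately constrained → nullable.

timestamp, lon, offset, event_id, name, threshold, channel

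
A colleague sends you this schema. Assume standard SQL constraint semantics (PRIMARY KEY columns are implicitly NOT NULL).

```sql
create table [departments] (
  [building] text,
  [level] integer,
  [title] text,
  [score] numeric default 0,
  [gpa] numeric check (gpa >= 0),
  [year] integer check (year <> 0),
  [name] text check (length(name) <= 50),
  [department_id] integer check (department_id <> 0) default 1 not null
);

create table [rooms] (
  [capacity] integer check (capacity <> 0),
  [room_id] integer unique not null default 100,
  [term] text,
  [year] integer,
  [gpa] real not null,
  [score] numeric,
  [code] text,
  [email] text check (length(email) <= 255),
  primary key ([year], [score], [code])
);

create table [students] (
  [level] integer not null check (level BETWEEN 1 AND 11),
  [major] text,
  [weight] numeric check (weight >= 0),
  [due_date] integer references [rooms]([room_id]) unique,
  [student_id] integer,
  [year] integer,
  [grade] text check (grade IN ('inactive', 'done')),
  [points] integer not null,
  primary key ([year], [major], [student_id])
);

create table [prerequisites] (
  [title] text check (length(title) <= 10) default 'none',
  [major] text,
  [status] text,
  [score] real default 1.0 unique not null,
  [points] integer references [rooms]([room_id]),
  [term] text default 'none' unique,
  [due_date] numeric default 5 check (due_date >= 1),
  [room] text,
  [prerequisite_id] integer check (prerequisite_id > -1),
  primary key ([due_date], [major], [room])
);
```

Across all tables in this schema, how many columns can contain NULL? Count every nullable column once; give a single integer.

departments: 7 nullable (building, level, title, score, gpa, year, name — PK none and explicit NOT NULL columns excluded).
rooms: 3 nullable (capacity, term, email — PK (year, score, code) and explicit NOT NULL columns excluded).
students: 3 nullable (weight, due_date, grade — PK (year, major, student_id) and explicit NOT NULL columns excluded).
prerequisites: 5 nullable (title, status, points, term, prerequisite_id — PK (due_date, major, room) and explicit NOT NULL columns excluded).
Total: 7 + 3 + 3 + 5 = 18.

18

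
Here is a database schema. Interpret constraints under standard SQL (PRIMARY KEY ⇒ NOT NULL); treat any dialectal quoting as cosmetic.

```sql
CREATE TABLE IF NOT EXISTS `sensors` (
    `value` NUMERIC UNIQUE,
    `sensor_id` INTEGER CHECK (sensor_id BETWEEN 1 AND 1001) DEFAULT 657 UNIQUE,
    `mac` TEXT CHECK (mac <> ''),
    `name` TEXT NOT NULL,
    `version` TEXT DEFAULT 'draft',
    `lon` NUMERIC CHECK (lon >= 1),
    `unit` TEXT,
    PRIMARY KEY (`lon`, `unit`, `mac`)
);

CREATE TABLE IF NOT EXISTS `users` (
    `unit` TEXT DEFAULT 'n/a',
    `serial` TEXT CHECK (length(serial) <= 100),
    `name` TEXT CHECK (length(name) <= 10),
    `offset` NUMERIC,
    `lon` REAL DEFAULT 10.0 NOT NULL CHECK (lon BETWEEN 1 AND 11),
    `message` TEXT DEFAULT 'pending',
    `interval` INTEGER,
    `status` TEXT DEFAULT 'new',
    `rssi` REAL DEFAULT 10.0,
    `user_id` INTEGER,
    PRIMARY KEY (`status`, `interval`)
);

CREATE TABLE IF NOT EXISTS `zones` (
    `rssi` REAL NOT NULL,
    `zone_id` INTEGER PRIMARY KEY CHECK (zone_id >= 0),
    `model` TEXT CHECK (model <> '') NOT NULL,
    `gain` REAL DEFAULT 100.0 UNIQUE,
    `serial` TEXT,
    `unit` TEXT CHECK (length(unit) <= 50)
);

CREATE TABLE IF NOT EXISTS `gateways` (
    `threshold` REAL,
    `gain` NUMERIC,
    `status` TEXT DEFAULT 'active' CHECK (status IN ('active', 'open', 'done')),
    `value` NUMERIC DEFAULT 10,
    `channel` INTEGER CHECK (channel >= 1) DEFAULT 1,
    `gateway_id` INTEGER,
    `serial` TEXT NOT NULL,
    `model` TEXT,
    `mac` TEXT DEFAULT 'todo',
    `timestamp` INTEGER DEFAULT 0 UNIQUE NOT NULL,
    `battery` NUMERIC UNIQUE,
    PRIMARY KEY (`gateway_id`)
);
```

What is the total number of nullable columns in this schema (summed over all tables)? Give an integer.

21

sensors: 3 nullable (value, sensor_id, version — PK (lon, unit, mac) and explicit NOT NULL columns excluded).
users: 7 nullable (unit, serial, name, offset, message, rssi, user_id — PK (status, interval) and explicit NOT NULL columns excluded).
zones: 3 nullable (gain, serial, unit — PK (zone_id) and explicit NOT NULL columns excluded).
gateways: 8 nullable (threshold, gain, status, value, channel, model, mac, battery — PK (gateway_id) and explicit NOT NULL columns excluded).
Total: 3 + 7 + 3 + 8 = 21.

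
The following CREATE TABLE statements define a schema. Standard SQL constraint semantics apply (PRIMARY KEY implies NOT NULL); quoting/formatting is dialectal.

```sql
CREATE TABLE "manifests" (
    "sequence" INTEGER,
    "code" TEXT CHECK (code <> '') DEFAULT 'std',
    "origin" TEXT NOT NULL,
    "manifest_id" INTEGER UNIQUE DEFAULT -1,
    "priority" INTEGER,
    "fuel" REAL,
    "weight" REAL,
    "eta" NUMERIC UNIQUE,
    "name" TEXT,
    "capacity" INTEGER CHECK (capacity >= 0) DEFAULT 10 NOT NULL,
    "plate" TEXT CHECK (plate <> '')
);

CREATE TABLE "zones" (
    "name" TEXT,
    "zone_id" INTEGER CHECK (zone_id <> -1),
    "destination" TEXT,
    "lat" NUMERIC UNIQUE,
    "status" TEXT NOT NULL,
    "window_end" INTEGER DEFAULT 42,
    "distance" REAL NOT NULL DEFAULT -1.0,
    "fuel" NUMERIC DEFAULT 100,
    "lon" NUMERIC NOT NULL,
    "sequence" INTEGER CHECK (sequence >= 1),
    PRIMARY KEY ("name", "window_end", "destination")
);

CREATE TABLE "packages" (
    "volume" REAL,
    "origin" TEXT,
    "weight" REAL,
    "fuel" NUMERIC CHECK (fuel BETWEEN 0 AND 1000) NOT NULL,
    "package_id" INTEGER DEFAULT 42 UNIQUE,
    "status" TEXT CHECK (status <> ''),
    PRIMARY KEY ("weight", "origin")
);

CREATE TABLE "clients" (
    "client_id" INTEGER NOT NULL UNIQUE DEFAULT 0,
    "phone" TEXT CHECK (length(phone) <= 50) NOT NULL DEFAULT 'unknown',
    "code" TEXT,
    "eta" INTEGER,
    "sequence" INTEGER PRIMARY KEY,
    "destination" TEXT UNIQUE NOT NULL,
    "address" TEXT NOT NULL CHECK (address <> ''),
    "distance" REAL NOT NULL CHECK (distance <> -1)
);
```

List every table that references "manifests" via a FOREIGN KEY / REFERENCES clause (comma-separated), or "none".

No REFERENCES clause anywhere in the schema names manifests.

none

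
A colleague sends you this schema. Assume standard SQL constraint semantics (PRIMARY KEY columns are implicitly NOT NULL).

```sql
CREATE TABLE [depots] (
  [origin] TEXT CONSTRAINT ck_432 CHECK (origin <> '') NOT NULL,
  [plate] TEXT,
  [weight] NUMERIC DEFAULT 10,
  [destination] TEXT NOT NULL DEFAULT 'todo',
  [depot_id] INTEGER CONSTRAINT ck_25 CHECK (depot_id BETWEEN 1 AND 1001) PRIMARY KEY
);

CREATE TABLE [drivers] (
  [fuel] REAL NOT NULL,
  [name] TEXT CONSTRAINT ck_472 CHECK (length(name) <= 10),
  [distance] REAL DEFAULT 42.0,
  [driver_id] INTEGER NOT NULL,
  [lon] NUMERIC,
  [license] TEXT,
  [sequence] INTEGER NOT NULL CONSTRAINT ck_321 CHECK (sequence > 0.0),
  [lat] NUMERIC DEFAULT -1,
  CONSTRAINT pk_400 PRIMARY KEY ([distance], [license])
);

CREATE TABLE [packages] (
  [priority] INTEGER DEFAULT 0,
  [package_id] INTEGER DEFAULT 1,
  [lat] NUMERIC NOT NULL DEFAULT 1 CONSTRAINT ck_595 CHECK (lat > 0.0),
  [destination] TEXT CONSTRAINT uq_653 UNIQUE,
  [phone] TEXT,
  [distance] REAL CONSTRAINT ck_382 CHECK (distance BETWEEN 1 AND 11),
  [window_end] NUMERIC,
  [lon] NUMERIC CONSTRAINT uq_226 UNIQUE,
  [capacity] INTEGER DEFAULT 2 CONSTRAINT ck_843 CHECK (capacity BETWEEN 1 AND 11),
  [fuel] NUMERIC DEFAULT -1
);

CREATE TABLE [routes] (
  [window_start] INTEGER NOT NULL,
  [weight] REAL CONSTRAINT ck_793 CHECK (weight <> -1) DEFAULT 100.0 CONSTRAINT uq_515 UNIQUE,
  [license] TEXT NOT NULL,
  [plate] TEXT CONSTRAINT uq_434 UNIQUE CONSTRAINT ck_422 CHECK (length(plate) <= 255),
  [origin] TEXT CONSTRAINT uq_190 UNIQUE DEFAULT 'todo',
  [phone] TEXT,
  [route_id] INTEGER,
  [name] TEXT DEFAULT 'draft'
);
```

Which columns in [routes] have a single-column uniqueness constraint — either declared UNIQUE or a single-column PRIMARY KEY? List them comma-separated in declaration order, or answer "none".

- window_start: no UNIQUE or single-column PK constraint.
- weight: declared UNIQUE → unique.
- license: no UNIQUE or single-column PK constraint.
- plate: declared UNIQUE → unique.
- origin: declared UNIQUE → unique.
- phone: no UNIQUE or single-column PK constraint.
- route_id: no UNIQUE or single-column PK constraint.
- name: no UNIQUE or single-column PK constraint.

weight, plate, origin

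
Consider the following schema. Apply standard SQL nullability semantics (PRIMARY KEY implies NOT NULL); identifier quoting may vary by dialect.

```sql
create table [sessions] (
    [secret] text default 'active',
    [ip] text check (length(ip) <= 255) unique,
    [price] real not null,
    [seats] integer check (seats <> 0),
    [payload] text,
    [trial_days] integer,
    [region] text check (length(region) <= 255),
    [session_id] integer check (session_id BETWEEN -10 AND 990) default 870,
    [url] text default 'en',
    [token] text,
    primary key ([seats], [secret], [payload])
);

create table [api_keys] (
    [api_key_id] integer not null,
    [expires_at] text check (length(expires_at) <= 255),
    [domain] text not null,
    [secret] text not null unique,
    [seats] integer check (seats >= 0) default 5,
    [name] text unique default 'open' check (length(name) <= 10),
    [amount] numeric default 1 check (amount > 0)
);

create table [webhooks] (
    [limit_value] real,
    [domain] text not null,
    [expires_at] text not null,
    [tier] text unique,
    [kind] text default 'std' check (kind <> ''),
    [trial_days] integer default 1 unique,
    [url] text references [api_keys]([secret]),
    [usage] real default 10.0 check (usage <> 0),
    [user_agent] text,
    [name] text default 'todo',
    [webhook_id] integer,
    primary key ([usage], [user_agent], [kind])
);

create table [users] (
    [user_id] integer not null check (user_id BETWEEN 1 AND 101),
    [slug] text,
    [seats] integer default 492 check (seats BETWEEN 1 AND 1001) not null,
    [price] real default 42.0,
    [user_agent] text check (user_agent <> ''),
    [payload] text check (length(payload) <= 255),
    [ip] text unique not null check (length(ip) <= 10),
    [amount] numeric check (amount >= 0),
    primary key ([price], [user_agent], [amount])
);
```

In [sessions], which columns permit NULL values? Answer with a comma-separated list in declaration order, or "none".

ip, trial_days, region, session_id, url, token

- secret: part of the PRIMARY KEY, which implies NOT NULL → not nullable.
- ip: CHECK does not forbid NULL (a CHECK constraint passes when its expression is NULL) → nullable.
- price: declared NOT NULL → not nullable.
- seats: part of the PRIMARY KEY, which implies NOT NULL → not nullable.
- payload: part of the PRIMARY KEY, which implies NOT NULL → not nullable.
- trial_days: no NOT NULL constraint applies → nullable.
- region: CHECK does not forbid NULL (a CHECK constraint passes when its expression is NULL) → nullable.
- session_id: CHECK does not forbid NULL (a CHECK constraint passes when its expression is NULL) → nullable.
- url: DEFAULT only fills an omitted column; an explicit NULL is still allowed → nullable.
- token: no NOT NULL constraint applies → nullable.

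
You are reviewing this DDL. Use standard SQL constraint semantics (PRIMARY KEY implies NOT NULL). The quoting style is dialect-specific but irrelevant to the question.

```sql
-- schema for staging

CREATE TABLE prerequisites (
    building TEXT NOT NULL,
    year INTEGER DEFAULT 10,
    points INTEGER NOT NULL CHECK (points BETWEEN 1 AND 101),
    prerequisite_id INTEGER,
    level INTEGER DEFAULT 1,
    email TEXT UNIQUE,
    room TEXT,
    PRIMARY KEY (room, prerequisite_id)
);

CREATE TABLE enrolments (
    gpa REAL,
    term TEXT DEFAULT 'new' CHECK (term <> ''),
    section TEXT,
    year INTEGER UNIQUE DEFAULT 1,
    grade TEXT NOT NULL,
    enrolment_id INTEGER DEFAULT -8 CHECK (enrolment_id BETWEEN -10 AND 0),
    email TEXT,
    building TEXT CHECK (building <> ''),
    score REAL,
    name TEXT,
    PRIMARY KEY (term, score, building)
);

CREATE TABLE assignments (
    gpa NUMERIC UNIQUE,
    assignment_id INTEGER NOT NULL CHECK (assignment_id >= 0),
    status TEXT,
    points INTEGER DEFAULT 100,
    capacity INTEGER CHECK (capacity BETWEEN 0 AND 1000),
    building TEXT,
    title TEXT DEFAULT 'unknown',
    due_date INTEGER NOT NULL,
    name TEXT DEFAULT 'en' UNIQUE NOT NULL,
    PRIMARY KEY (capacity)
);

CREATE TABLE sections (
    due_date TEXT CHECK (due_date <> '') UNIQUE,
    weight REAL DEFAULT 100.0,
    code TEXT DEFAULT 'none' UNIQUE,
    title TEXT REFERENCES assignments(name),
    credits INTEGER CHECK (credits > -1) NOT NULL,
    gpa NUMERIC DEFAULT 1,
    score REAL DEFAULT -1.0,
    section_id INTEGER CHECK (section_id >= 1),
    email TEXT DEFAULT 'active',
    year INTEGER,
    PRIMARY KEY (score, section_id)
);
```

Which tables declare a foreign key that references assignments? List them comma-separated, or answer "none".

- sections.title references assignments(name).

sections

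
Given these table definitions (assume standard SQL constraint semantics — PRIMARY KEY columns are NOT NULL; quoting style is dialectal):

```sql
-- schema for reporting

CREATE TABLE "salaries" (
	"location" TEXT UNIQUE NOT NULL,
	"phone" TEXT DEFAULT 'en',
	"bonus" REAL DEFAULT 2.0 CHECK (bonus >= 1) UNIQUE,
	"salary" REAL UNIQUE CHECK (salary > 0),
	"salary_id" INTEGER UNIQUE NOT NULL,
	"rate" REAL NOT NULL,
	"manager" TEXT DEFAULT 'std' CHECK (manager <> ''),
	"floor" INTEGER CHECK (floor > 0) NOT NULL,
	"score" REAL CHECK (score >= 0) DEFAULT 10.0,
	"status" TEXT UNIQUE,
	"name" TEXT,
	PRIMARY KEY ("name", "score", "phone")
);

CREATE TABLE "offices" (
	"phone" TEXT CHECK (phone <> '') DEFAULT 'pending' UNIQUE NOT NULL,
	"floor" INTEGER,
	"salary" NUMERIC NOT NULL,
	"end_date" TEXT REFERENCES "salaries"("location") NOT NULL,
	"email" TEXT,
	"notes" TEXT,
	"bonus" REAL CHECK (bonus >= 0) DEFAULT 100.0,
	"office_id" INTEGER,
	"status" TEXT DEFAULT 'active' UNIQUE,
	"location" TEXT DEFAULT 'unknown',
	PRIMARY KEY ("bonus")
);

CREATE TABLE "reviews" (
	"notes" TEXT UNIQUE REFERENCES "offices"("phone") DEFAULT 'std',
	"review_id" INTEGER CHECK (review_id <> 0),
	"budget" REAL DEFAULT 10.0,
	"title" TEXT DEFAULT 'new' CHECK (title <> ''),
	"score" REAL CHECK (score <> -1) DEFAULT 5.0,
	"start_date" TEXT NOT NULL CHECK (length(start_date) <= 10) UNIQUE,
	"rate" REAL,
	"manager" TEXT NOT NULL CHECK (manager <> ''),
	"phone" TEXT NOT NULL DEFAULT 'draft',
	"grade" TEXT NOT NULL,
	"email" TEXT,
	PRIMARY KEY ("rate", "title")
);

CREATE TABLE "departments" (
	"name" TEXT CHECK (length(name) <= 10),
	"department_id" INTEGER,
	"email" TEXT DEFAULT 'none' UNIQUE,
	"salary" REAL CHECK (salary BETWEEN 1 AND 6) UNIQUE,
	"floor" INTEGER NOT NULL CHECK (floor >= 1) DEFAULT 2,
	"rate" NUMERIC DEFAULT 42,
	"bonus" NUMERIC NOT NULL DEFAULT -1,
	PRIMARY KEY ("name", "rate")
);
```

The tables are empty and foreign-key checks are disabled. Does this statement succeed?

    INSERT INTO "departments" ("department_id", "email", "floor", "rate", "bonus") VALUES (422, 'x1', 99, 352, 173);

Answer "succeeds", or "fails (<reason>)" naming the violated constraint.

fails (NOT NULL on name)

name is omitted from the column list and has no DEFAULT, so it would receive NULL.
But name is part of the PRIMARY KEY (implied NOT NULL).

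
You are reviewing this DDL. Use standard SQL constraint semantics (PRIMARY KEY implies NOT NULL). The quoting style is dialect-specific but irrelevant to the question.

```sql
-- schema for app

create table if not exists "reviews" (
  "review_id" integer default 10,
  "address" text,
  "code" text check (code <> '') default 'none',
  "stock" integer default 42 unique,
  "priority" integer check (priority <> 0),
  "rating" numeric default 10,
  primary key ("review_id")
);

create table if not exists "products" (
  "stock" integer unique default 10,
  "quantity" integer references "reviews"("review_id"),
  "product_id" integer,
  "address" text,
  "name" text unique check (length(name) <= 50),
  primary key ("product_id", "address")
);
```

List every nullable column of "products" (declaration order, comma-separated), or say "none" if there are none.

stock, quantity, name

- stock: UNIQUE does not imply NOT NULL → nullable.
- quantity: a foreign key column may be NULL unless separately constrained → nullable.
- product_id: part of the PRIMARY KEY, which implies NOT NULL → not nullable.
- address: part of the PRIMARY KEY, which implies NOT NULL → not nullable.
- name: CHECK does not forbid NULL (a CHECK constraint passes when its expression is NULL) → nullable.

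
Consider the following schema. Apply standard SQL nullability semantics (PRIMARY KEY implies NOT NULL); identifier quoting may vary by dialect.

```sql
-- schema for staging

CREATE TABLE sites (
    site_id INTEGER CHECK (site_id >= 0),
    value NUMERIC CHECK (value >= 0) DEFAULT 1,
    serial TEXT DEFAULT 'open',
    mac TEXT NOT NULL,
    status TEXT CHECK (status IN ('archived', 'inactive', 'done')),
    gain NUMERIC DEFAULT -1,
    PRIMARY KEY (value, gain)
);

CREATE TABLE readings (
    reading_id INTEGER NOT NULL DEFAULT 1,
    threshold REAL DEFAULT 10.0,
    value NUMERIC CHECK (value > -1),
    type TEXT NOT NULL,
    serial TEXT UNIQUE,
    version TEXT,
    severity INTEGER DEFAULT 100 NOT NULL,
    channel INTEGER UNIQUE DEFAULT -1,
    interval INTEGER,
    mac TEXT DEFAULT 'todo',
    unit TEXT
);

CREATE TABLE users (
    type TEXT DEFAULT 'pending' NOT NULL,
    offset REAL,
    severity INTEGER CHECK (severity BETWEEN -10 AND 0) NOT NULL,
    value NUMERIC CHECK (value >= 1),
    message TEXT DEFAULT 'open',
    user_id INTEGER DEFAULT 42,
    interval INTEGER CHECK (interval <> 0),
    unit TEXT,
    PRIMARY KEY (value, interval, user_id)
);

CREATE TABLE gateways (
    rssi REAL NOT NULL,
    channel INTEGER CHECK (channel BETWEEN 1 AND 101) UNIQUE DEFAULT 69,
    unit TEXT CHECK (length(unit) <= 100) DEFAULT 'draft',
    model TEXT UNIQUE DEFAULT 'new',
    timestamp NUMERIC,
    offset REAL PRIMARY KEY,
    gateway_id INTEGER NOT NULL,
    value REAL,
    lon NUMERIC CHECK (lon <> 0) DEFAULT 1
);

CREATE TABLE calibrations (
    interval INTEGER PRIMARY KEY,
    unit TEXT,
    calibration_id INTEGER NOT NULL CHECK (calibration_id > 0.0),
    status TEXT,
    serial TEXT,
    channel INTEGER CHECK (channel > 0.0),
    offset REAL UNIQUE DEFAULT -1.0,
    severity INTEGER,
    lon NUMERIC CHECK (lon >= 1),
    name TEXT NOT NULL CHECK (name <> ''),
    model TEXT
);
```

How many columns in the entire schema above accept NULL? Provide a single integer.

sites: 3 nullable (site_id, serial, status — PK (value, gain) and explicit NOT NULL columns excluded).
readings: 8 nullable (threshold, value, serial, version, channel, interval, mac, unit — PK none and explicit NOT NULL columns excluded).
users: 3 nullable (offset, message, unit — PK (value, interval, user_id) and explicit NOT NULL columns excluded).
gateways: 6 nullable (channel, unit, model, timestamp, value, lon — PK (offset) and explicit NOT NULL columns excluded).
calibrations: 8 nullable (unit, status, serial, channel, offset, severity, lon, model — PK (interval) and explicit NOT NULL columns excluded).
Total: 3 + 8 + 3 + 6 + 8 = 28.

28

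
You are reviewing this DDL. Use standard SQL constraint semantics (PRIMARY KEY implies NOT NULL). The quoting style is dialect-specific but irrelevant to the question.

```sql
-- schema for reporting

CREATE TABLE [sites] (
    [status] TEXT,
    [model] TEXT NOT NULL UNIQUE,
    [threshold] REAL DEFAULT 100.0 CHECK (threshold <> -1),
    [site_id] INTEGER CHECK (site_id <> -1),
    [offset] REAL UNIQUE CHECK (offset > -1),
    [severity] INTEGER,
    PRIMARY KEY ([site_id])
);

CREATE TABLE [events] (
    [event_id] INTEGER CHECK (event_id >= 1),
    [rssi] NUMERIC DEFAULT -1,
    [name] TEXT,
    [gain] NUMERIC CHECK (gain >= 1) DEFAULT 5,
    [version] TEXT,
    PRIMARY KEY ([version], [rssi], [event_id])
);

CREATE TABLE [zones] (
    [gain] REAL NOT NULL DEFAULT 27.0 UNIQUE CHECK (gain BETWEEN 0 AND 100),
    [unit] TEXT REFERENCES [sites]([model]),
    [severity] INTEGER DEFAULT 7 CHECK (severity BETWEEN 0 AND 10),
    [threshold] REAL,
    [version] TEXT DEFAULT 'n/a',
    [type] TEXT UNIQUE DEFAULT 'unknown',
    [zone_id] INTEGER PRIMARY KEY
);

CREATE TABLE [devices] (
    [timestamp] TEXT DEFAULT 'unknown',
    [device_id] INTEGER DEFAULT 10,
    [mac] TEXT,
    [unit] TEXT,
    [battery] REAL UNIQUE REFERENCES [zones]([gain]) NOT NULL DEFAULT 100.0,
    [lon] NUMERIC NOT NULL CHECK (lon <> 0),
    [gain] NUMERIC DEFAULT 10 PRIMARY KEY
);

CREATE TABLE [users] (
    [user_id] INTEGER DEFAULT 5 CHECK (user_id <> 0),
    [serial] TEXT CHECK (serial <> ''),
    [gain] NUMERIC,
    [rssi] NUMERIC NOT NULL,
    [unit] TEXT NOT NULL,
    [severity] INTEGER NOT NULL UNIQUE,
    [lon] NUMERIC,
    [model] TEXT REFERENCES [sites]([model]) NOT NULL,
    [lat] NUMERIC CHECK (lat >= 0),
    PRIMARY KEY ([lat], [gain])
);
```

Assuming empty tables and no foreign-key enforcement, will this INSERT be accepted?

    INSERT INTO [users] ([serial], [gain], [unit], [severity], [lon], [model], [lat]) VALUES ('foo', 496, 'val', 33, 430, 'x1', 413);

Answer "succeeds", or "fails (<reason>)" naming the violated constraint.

rssi is omitted from the column list and has no DEFAULT, so it would receive NULL.
But rssi is declared NOT NULL.

fails (NOT NULL on rssi)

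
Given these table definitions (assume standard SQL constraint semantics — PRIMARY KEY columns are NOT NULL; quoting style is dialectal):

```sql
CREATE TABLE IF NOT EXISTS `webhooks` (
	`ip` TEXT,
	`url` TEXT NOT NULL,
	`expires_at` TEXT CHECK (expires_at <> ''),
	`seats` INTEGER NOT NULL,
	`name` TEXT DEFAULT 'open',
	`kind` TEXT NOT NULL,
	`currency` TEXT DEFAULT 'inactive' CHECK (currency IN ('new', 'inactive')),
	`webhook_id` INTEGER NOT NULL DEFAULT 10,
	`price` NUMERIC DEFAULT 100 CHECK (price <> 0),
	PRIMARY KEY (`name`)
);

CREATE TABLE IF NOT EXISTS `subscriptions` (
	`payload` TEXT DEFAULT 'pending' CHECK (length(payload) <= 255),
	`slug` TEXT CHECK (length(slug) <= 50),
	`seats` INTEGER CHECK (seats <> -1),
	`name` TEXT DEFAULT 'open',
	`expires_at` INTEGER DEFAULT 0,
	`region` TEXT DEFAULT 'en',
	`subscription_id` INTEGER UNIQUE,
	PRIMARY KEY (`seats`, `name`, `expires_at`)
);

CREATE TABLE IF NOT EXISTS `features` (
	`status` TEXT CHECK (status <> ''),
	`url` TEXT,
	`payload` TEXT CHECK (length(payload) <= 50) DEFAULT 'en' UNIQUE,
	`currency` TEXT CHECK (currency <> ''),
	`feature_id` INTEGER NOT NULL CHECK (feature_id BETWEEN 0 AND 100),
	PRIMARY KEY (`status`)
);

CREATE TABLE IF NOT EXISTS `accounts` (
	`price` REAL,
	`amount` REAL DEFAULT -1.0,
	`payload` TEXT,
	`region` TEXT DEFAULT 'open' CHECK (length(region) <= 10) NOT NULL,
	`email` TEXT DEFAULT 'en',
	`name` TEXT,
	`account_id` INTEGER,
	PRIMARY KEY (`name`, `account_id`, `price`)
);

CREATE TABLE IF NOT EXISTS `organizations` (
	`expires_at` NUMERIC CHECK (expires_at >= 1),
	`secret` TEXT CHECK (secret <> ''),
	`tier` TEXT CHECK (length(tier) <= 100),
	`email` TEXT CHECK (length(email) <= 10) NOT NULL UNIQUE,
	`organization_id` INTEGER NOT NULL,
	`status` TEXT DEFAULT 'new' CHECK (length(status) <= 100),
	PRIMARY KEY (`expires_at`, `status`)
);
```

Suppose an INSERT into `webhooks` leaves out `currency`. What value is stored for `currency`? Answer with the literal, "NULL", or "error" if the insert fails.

currency has an explicit DEFAULT 'inactive'.
When the column is omitted from an INSERT, that default is used.

'inactive'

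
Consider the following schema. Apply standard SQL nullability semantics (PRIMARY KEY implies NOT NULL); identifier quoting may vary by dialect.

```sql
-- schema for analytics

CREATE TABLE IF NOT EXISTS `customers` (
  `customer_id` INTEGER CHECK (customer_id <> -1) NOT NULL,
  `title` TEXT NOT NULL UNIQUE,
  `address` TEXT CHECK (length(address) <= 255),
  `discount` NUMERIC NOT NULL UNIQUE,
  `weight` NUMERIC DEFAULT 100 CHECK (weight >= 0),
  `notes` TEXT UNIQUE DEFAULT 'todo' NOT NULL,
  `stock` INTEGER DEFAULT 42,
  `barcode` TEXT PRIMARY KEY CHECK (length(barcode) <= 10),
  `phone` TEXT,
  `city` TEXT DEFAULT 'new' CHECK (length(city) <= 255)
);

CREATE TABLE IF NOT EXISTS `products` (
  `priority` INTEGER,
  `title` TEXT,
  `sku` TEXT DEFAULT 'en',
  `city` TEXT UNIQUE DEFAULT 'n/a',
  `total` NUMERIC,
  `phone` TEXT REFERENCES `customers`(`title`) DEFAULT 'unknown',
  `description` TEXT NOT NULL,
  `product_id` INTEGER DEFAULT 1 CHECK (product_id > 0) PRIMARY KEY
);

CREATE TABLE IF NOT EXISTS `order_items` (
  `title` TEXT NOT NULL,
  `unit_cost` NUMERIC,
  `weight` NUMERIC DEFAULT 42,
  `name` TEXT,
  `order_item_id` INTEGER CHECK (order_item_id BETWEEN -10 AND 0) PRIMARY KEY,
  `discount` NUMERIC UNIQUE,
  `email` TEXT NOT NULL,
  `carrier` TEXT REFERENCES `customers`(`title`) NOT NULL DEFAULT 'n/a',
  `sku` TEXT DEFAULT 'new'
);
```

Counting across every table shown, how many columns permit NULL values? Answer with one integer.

customers: 5 nullable (address, weight, stock, phone, city — PK (barcode) and explicit NOT NULL columns excluded).
products: 6 nullable (priority, title, sku, city, total, phone — PK (product_id) and explicit NOT NULL columns excluded).
order_items: 5 nullable (unit_cost, weight, name, discount, sku — PK (order_item_id) and explicit NOT NULL columns excluded).
Total: 5 + 6 + 5 = 16.

16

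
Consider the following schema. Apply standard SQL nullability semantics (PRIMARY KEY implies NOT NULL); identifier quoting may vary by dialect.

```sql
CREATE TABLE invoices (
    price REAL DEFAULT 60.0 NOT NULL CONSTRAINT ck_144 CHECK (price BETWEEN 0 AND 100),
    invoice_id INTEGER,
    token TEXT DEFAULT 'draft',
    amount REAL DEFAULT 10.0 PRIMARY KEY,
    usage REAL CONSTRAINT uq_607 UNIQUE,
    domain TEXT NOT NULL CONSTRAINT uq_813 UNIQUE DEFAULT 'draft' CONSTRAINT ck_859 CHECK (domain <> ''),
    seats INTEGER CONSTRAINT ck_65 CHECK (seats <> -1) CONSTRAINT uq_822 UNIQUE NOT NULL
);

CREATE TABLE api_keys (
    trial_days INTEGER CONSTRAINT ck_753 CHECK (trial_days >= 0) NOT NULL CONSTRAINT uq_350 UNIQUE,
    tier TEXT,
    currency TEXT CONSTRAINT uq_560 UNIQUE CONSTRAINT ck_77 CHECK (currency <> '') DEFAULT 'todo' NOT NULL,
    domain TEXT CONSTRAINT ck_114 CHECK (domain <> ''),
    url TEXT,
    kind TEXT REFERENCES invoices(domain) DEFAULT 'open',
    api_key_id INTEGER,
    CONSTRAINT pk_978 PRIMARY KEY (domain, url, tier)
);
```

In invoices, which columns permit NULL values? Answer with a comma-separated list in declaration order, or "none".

invoice_id, token, usage

- price: declared NOT NULL → not nullable.
- invoice_id: no NOT NULL constraint applies → nullable.
- token: DEFAULT only fills an omitted column; an explicit NULL is still allowed → nullable.
- amount: part of the PRIMARY KEY, which implies NOT NULL → not nullable.
- usage: UNIQUE does not imply NOT NULL → nullable.
- domain: declared NOT NULL → not nullable.
- seats: declared NOT NULL → not nullable.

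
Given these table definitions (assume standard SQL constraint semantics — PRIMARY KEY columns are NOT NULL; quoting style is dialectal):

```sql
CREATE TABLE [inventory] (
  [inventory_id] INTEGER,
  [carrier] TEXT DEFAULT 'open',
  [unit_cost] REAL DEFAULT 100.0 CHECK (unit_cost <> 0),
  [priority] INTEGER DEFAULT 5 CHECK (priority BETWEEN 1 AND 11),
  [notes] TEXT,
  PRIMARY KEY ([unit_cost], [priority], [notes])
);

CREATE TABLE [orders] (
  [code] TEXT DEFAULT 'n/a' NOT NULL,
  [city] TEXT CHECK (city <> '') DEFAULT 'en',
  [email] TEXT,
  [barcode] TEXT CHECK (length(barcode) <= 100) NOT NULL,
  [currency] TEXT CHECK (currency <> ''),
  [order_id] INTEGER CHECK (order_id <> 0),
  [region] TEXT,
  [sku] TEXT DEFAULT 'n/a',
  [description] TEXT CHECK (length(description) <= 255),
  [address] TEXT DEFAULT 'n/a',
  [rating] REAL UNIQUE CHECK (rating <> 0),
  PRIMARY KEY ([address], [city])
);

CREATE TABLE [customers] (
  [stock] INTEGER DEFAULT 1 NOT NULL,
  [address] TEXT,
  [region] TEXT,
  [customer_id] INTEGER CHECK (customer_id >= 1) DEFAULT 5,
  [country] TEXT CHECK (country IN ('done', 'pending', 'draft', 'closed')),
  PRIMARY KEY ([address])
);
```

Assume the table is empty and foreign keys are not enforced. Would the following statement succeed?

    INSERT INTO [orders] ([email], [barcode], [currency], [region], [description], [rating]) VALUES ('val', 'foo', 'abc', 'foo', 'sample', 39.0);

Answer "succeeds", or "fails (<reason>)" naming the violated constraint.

NOT NULL columns: address defaults to 'n/a'; barcode is supplied; city defaults to 'en'; code defaults to 'n/a'.
CHECK constraints: 'foo' satisfies (length(barcode) <= 100); 'abc' satisfies (currency <> ''); 'sample' satisfies (length(description) <= 255); 39.0 satisfies (rating <> 0).
No constraint is violated.

succeeds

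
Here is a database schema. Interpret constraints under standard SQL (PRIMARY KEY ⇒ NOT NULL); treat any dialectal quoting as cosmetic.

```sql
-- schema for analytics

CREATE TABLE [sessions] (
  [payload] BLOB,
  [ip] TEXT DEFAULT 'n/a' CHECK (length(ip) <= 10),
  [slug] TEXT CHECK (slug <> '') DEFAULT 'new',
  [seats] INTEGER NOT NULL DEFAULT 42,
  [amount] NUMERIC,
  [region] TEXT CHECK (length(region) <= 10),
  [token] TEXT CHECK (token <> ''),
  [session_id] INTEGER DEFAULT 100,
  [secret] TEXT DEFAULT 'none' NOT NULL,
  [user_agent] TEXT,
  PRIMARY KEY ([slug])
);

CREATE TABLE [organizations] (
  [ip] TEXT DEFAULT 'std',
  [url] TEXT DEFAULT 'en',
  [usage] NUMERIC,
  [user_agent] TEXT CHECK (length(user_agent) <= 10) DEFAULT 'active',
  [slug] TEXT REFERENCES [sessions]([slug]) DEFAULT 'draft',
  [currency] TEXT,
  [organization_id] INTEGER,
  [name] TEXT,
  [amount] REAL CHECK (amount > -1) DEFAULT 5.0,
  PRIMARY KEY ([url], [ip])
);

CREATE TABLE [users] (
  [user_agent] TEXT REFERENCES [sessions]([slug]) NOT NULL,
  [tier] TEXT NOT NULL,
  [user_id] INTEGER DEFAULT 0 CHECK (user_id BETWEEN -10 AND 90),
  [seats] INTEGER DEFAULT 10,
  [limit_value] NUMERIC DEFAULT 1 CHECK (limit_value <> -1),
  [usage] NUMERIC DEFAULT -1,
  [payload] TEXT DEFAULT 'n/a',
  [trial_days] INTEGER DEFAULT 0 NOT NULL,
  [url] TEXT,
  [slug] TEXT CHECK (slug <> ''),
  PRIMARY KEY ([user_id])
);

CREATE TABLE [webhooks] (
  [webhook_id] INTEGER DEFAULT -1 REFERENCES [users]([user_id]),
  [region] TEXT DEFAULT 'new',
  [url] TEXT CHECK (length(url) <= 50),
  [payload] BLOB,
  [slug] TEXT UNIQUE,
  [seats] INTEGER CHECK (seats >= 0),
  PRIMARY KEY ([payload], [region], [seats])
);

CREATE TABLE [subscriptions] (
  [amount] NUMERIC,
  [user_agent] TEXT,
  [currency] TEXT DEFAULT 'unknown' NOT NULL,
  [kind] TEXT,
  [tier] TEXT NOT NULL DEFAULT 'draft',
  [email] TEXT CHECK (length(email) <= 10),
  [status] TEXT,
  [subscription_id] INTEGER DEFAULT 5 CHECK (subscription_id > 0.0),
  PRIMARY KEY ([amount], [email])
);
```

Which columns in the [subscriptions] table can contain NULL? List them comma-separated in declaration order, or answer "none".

- amount: part of the PRIMARY KEY, which implies NOT NULL → not nullable.
- user_agent: no NOT NULL constraint applies → nullable.
- currency: declared NOT NULL → not nullable.
- kind: no NOT NULL constraint applies → nullable.
- tier: declared NOT NULL → not nullable.
- email: part of the PRIMARY KEY, which implies NOT NULL → not nullable.
- status: no NOT NULL constraint applies → nullable.
- subscription_id: CHECK does not forbid NULL (a CHECK constraint passes when its expression is NULL) → nullable.

user_agent, kind, status, subscription_id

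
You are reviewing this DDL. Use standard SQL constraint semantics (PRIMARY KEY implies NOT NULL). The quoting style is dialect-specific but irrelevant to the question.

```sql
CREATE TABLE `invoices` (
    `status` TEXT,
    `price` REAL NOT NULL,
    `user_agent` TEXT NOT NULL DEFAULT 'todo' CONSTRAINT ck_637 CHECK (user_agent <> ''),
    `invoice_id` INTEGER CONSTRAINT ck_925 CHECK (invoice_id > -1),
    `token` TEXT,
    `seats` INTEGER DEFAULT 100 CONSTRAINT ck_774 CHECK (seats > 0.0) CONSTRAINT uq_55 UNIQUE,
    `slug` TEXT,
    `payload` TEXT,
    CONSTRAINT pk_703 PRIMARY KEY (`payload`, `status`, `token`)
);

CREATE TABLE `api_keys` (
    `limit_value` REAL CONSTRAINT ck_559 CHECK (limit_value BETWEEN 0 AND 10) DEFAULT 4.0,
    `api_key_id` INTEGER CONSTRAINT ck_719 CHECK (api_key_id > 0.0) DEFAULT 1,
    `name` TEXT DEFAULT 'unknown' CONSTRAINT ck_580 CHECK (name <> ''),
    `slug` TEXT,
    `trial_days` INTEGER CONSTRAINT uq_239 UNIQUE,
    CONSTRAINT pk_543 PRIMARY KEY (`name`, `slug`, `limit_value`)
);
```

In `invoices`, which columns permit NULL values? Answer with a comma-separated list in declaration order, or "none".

- status: part of the PRIMARY KEY, which implies NOT NULL → not nullable.
- price: declared NOT NULL → not nullable.
- user_agent: declared NOT NULL → not nullable.
- invoice_id: CHECK does not forbid NULL (a CHECK constraint passes when its expression is NULL) → nullable.
- token: part of the PRIMARY KEY, which implies NOT NULL → not nullable.
- seats: CHECK does not forbid NULL (a CHECK constraint passes when its expression is NULL) → nullable.
- slug: no NOT NULL constraint applies → nullable.
- payload: part of the PRIMARY KEY, which implies NOT NULL → not nullable.

invoice_id, seats, slug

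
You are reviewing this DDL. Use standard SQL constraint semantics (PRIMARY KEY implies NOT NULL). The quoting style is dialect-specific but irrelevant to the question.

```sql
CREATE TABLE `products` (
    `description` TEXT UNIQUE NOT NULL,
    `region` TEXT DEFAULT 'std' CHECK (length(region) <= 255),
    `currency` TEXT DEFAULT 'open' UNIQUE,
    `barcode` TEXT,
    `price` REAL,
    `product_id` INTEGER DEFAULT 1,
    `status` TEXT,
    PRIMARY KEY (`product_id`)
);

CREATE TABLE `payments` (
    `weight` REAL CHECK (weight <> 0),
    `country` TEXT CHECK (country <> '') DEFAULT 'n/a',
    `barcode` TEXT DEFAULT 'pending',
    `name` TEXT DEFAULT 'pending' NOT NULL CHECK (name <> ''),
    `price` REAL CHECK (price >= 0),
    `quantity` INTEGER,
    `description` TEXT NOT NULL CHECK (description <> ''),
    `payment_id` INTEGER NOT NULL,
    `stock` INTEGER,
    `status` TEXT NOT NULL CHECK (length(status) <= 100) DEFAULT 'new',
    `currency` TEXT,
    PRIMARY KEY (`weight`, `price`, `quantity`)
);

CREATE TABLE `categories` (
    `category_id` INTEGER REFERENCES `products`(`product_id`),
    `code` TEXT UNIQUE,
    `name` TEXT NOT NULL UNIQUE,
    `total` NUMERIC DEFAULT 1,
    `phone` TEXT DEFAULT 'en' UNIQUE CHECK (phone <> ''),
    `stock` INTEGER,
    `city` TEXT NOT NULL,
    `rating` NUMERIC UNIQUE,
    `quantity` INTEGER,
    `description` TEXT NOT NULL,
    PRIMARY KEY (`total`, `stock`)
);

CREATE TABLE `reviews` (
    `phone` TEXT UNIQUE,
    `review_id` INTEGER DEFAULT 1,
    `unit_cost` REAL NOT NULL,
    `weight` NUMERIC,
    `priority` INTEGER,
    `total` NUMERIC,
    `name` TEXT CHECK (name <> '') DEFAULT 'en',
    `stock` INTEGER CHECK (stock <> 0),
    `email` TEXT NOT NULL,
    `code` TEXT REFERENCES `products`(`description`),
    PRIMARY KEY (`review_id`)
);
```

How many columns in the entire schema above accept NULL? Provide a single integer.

products: 5 nullable (region, currency, barcode, price, status — PK (product_id) and explicit NOT NULL columns excluded).
payments: 4 nullable (country, barcode, stock, currency — PK (weight, price, quantity) and explicit NOT NULL columns excluded).
categories: 5 nullable (category_id, code, phone, rating, quantity — PK (total, stock) and explicit NOT NULL columns excluded).
reviews: 7 nullable (phone, weight, priority, total, name, stock, code — PK (review_id) and explicit NOT NULL columns excluded).
Total: 5 + 4 + 5 + 7 = 21.

21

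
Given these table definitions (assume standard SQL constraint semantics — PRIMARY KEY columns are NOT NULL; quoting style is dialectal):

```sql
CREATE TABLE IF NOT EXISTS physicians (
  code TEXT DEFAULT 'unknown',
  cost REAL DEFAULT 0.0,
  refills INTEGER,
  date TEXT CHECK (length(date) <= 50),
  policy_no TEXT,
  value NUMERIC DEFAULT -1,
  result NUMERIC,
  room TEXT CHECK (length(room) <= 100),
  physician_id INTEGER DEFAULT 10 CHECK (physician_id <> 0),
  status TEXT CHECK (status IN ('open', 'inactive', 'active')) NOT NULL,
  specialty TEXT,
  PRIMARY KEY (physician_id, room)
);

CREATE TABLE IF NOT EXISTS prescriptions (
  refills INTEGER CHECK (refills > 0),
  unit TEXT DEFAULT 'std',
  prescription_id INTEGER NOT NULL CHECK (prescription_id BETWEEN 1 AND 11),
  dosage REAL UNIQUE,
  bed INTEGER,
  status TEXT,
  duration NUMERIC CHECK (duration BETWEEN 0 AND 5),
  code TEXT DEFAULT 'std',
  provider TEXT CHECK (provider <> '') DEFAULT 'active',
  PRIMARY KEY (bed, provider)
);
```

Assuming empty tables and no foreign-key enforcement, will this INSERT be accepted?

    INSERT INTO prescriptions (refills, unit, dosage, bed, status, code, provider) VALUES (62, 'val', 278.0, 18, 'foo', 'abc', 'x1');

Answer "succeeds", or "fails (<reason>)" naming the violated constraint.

prescription_id is omitted from the column list and has no DEFAULT, so it would receive NULL.
But prescription_id is declared NOT NULL.

fails (NOT NULL on prescription_id)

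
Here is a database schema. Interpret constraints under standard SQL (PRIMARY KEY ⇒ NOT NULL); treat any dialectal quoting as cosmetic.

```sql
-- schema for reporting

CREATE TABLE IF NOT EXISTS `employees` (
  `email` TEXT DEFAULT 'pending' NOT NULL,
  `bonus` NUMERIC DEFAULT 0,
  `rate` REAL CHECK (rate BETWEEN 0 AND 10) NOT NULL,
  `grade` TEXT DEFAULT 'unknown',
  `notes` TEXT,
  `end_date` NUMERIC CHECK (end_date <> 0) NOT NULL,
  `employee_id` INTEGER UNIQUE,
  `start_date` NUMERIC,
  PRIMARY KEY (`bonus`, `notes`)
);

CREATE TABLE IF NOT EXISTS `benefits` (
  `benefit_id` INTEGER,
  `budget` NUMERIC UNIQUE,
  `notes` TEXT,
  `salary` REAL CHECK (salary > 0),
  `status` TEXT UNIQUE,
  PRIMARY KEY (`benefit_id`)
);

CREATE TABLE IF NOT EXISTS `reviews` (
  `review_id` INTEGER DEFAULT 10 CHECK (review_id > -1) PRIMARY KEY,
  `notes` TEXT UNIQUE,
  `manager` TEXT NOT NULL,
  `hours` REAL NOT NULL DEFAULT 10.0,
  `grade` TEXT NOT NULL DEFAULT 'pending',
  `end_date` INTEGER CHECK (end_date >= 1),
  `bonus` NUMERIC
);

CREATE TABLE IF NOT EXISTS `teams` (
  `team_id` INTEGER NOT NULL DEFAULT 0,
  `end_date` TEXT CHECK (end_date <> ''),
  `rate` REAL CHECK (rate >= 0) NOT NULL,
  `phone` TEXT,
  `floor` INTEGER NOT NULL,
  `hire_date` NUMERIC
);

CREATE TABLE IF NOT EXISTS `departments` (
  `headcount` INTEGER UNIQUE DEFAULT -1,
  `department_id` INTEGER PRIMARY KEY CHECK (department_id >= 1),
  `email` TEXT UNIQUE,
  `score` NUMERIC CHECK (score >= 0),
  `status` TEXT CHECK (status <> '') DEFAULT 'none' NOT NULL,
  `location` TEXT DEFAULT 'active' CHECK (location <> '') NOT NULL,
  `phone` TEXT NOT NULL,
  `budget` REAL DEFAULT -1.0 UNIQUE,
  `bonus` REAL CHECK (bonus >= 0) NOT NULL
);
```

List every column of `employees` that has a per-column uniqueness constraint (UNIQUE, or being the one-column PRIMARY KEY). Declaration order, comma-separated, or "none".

employee_id

- email: no UNIQUE or single-column PK constraint.
- bonus: part of a composite PRIMARY KEY — only the tuple is unique, not this column on its own.
- rate: no UNIQUE or single-column PK constraint.
- grade: no UNIQUE or single-column PK constraint.
- notes: part of a composite PRIMARY KEY — only the tuple is unique, not this column on its own.
- end_date: no UNIQUE or single-column PK constraint.
- employee_id: declared UNIQUE → unique.
- start_date: no UNIQUE or single-column PK constraint.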